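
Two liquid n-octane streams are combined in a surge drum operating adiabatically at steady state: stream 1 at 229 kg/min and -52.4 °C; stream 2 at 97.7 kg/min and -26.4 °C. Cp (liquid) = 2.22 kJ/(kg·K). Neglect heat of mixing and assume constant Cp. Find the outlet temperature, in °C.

No heat crosses the boundary, so H_out = H_in.
T_out = Σ ṁᵢCp,ᵢTᵢ / Σ ṁᵢCp,ᵢ
      = -32365 / 725.27 = -44.625 °C

T_out = -44.6 °C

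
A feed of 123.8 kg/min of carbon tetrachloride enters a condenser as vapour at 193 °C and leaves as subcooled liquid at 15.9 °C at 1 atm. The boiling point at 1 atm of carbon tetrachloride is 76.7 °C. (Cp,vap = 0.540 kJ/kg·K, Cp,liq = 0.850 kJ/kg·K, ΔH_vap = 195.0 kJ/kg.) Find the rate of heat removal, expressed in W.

vapour 193→76.7 °C: -62.802 kJ/kg
condensation at 76.7 °C: -195 kJ/kg
liquid 76.7→15.9 °C: -51.68 kJ/kg
Δh = -62.802 + -195 + -51.68 = -309.48 kJ/kg
Q = ṁ·Δh = 123.8 kg/min × -309.48 kJ/kg = -38314 kJ/min
|Q| = 638.56 kW = 638560 W

Q_c = 639000 W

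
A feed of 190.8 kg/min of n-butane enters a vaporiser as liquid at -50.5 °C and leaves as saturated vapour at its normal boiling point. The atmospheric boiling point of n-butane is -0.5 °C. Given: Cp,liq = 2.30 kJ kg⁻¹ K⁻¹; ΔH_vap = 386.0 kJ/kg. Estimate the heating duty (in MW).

liquid -50.5→-0.5 °C: 115 kJ/kg
vaporisation at -0.5 °C: 386 kJ/kg
Δh = 115 + 386 = 501 kJ/kg
Q = ṁ·Δh = 190.8 kg/min × 501 kJ/kg = 95591 kJ/min
|Q| = 1593.2 kW = 1.5932 MW

Q = 1.59 MW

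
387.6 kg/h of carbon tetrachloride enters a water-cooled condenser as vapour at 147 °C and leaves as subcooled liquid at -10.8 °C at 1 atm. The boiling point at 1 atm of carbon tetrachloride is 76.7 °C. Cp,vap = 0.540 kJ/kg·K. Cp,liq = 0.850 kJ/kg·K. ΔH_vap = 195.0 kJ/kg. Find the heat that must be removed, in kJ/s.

Q_c = 33.1 kJ/s

vapour 147→76.7 °C: -37.962 kJ/kg
condensation at 76.7 °C: -195 kJ/kg
liquid 76.7→-10.8 °C: -74.375 kJ/kg
Δh = -37.962 + -195 + -74.375 = -307.34 kJ/kg
Q = ṁ·Δh = 387.6 kg/h × -307.34 kJ/kg = -119120 kJ/h
|Q| = 33.09 kW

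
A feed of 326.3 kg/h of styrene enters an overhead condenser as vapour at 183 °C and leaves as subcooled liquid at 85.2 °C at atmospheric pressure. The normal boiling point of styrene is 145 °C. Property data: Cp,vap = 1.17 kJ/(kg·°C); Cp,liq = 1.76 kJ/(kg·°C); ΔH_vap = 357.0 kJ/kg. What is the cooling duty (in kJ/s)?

Q_c = 45.9 kJ/s

vapour 183→145 °C: -44.46 kJ/kg
condensation at 145 °C: -357 kJ/kg
liquid 145→85.2 °C: -105.25 kJ/kg
Δh = -44.46 + -357 + -105.25 = -506.71 kJ/kg
Q = ṁ·Δh = 326.3 kg/h × -506.71 kJ/kg = -165340 kJ/h
|Q| = 45.927 kW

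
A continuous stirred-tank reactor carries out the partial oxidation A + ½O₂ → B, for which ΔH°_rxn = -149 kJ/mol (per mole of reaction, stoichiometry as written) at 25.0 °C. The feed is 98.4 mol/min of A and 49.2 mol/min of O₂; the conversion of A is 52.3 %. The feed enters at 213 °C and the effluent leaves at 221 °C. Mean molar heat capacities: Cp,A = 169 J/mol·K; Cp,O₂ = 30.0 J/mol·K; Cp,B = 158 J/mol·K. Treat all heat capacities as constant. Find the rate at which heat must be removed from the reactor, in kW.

Q_out = 130 kW

Extent of reaction ξ = 0.523 × 98.4 = 51.463 mol/min
Reaction term: ξ·ΔH°_rxn = 51.463 × -149 = -7668 kJ/min
Sensible, feed 213→25 °C: -3403.9 kJ/min
Outlet flows (mol/min): A 46.937, O₂ 23.468, B 51.463
Sensible, products 25→221 °C: 3286.4 kJ/min
Q = ΔH = -7785.4 kJ/min = -129.76 kW
Heat removed = 129.76 kW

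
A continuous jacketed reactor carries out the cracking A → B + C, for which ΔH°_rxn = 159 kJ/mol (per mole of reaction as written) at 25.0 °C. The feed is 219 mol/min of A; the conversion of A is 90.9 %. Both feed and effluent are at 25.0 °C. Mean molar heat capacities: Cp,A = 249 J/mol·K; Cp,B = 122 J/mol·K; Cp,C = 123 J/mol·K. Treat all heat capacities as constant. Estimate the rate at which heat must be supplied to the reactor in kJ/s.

Extent of reaction ξ = 0.909 × 219 = 199.07 mol/min
Reaction term: ξ·ΔH°_rxn = 199.07 × 159 = 31652 kJ/min
Q = ΔH = 31652 kJ/min = 527.54 kW
Heat supplied = 527.54 kJ/s

Q_in = 528 kJ/s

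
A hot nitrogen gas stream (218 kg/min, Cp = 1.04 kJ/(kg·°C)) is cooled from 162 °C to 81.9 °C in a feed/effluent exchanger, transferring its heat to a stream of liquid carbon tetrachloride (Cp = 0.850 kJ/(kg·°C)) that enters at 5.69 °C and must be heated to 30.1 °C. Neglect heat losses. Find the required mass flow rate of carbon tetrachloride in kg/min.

Heat released by hot stream: Q = 218 × 1.04 × (162 − 81.9) = 18160 kJ/min
Energy balance on cold side (adiabatic exchanger): Q = ṁ_c·Cp_c·(T_c,out − T_c,in)
ṁ_c = 18160 / [0.850 × (30.1 − 5.69)] = 875.26 kg/min

ṁ_c = 875 kg/min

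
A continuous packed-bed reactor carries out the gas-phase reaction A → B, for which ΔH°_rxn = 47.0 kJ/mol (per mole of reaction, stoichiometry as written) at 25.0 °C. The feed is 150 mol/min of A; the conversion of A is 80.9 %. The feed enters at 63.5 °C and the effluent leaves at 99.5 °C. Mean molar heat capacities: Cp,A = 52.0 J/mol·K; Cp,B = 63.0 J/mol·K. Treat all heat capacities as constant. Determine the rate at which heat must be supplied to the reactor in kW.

Extent of reaction ξ = 0.809 × 150 = 121.35 mol/min
Reaction term: ξ·ΔH°_rxn = 121.35 × 47.0 = 5703.5 kJ/min
Sensible, feed 63.5→25 °C: -300.3 kJ/min
Outlet flows (mol/min): A 28.65, B 121.35
Sensible, products 25→99.5 °C: 680.55 kJ/min
Q = ΔH = 6083.7 kJ/min = 101.39 kW
Heat supplied = 101.39 kW

Q_in = 101 kW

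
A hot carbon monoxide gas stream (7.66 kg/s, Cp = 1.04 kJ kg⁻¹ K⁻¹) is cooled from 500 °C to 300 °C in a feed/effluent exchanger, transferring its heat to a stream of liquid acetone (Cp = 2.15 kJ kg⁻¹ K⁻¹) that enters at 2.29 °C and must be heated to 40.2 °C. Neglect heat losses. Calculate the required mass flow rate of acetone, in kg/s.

ṁ_c = 19.5 kg/s

Heat released by hot stream: Q = 7.66 × 1.04 × (500 − 300) = 1593.3 kJ/s
Energy balance on cold side (adiabatic exchanger): Q = ṁ_c·Cp_c·(T_c,out − T_c,in)
ṁ_c = 1593.3 / [2.15 × (40.2 − 2.29)] = 19.548 kg/s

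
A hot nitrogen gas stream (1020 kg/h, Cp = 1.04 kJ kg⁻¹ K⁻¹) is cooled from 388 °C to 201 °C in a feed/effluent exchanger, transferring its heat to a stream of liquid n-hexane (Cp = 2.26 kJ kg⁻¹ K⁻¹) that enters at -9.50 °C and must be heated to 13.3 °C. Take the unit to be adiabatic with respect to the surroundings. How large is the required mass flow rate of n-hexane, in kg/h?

ṁ_c = 3850 kg/h

Heat released by hot stream: Q = 1020 × 1.04 × (388 − 201) = 198370 kJ/h
Energy balance on cold side (adiabatic exchanger): Q = ṁ_c·Cp_c·(T_c,out − T_c,in)
ṁ_c = 198370 / [2.26 × (13.3 − -9.50)] = 3849.7 kg/h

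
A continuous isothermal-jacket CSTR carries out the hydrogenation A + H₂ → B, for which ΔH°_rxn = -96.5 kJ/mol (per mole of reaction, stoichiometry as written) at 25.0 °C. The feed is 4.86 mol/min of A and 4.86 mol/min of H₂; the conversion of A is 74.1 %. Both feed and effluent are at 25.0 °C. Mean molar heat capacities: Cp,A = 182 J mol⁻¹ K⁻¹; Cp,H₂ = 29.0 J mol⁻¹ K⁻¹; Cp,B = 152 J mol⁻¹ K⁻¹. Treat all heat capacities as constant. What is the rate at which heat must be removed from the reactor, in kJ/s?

Q_out = 5.79 kJ/s

Extent of reaction ξ = 0.741 × 4.86 = 3.6013 mol/min
Reaction term: ξ·ΔH°_rxn = 3.6013 × -96.5 = -347.52 kJ/min
Q = ΔH = -347.52 kJ/min = -5.792 kW
Heat removed = 5.792 kJ/s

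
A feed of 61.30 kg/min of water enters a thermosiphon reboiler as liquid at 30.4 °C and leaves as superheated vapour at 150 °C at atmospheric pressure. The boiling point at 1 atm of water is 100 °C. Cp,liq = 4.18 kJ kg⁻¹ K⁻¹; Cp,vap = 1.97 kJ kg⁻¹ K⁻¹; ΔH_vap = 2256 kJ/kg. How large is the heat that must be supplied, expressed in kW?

Q = 2700 kW

liquid 30.4→100 °C: 290.93 kJ/kg
vaporisation at 100 °C: 2256 kJ/kg
vapour 100→150 °C: 98.5 kJ/kg
Δh = 290.93 + 2256 + 98.5 = 2645.4 kJ/kg
Q = ṁ·Δh = 61.30 kg/min × 2645.4 kJ/kg = 162160 kJ/min
|Q| = 2702.7 kW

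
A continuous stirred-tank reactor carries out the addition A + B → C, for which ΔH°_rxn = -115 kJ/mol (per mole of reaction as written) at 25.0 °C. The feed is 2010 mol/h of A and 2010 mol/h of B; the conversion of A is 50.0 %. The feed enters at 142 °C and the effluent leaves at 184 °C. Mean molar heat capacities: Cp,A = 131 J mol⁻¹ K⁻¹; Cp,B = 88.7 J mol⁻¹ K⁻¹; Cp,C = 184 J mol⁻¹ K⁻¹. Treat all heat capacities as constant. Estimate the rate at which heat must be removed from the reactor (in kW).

Extent of reaction ξ = 0.500 × 2010 = 1005 mol/h
Reaction term: ξ·ΔH°_rxn = 1005 × -115 = -115580 kJ/h
Sensible, feed 142→25 °C: -51667 kJ/h
Outlet flows (mol/h): A 1005, B 1005, C 1005
Sensible, products 25→184 °C: 64509 kJ/h
Q = ΔH = -102730 kJ/h = -28.537 kW
Heat removed = 28.537 kW

Q_out = 28.5 kW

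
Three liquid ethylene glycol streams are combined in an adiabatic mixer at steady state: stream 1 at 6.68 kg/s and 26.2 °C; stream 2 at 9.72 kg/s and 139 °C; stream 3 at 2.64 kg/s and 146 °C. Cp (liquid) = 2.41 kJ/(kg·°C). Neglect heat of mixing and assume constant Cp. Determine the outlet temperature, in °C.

Adiabatic, steady state ⇒ Σ ṁᵢCp,ᵢ(T_out − Tᵢ) = 0
T_out = Σ ṁᵢCp,ᵢTᵢ / Σ ṁᵢCp,ᵢ
      = 4606.8 / 45.886 = 100.4 °C

T_out = 100 °C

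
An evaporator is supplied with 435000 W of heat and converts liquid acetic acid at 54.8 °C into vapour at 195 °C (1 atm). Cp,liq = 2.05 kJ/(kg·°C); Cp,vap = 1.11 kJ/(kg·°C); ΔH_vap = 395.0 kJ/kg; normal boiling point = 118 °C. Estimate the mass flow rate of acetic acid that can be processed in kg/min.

Δh = 2.05×(118−54.8) + 395.0 + 1.11×(195−118) = 610.03 kJ/kg
Q = 435000 W = 435 kJ/s = 26100 kJ/min
ṁ = Q/Δh = 26100 / 610.03 = 42.785 kg/min

ṁ = 42.8 kg/min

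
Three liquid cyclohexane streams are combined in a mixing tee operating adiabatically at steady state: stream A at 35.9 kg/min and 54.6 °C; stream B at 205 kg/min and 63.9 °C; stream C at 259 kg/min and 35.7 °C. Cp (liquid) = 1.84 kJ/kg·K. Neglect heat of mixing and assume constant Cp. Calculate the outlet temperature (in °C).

Adiabatic, steady state ⇒ Σ ṁᵢCp,ᵢ(T_out − Tᵢ) = 0
T_out = Σ ṁᵢCp,ᵢTᵢ / Σ ṁᵢCp,ᵢ
      = 44723 / 919.82 = 48.622 °C

T_out = 48.6 °C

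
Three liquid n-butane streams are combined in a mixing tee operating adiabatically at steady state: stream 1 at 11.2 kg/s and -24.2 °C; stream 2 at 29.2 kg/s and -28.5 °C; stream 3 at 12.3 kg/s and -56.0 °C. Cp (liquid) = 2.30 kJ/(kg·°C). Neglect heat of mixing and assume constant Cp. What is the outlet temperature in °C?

Adiabatic, steady state ⇒ Σ ṁᵢCp,ᵢ(T_out − Tᵢ) = 0
T_out = Σ ṁᵢCp,ᵢTᵢ / Σ ṁᵢCp,ᵢ
      = -4121.7 / 121.21 = -34.005 °C

T_out = -34.0 °C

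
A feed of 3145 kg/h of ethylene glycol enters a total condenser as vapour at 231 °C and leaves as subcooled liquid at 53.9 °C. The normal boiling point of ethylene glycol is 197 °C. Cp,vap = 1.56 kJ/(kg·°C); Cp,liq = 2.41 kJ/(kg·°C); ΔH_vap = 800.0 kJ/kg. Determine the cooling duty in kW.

vapour 231→197 °C: -53.04 kJ/kg
condensation at 197 °C: -800 kJ/kg
liquid 197→53.9 °C: -344.87 kJ/kg
Δh = -53.04 + -800 + -344.87 = -1197.9 kJ/kg
Q = ṁ·Δh = 3145 kg/h × -1197.9 kJ/kg = -3.7674e+06 kJ/h
|Q| = 1046.5 kW

Q_c = 1050 kW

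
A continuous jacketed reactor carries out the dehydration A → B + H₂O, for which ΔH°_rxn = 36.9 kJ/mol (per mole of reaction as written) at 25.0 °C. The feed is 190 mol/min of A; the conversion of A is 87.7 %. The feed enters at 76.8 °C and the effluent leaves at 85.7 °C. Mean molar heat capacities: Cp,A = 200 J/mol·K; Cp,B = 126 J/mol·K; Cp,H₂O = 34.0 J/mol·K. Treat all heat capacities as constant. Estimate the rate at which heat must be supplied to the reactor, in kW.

Extent of reaction ξ = 0.877 × 190 = 166.63 mol/min
Reaction term: ξ·ΔH°_rxn = 166.63 × 36.9 = 6148.6 kJ/min
Sensible, feed 76.8→25 °C: -1968.4 kJ/min
Outlet flows (mol/min): A 23.37, B 166.63, H₂O 166.63
Sensible, products 25→85.7 °C: 1902 kJ/min
Q = ΔH = 6082.3 kJ/min = 101.37 kW
Heat supplied = 101.37 kW

Q_in = 101 kW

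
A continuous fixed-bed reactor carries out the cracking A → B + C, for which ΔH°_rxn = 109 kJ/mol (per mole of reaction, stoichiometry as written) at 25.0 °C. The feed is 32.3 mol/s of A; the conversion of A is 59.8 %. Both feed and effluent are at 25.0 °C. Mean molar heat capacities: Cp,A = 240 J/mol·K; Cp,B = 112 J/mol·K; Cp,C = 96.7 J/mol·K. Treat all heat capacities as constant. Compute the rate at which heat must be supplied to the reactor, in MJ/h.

Q_in = 7580 MJ/h

Extent of reaction ξ = 0.598 × 32.3 = 19.315 mol/s
Reaction term: ξ·ΔH°_rxn = 19.315 × 109 = 2105.4 kJ/s
Q = ΔH = 2105.4 kJ/s = 2105.4 kW
Heat supplied = 7579.4 MJ/h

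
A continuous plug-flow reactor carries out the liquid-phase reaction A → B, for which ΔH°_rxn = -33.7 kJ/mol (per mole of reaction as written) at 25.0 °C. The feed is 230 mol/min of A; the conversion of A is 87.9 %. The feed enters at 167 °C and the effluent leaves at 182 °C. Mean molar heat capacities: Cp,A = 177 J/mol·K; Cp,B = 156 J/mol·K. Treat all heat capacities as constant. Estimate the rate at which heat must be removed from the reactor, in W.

Q_out = 114000 W

Extent of reaction ξ = 0.879 × 230 = 202.17 mol/min
Reaction term: ξ·ΔH°_rxn = 202.17 × -33.7 = -6813.1 kJ/min
Sensible, feed 167→25 °C: -5780.8 kJ/min
Outlet flows (mol/min): A 27.83, B 202.17
Sensible, products 25→182 °C: 5724.9 kJ/min
Q = ΔH = -6869 kJ/min = -114.48 kW
Heat removed = 114480 W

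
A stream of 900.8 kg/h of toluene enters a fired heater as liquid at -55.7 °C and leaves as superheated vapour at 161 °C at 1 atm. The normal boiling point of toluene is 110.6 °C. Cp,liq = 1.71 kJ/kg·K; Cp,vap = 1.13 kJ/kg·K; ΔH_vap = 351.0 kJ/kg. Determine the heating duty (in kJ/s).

Q = 173 kJ/s

liquid -55.7→110.6 °C: 284.37 kJ/kg
vaporisation at 110.6 °C: 351 kJ/kg
vapour 110.6→161 °C: 56.952 kJ/kg
Δh = 284.37 + 351 + 56.952 = 692.33 kJ/kg
Q = ṁ·Δh = 900.8 kg/h × 692.33 kJ/kg = 623650 kJ/h
|Q| = 173.24 kW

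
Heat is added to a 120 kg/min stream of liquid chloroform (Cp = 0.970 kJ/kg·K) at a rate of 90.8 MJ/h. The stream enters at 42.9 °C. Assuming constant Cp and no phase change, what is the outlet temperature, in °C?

Q = 90.8 MJ/h = 1513.3 kJ/min
ΔT = Q/(ṁ·Cp) = 1513.3/(120×0.970) = 13.001 K
T_out = 42.9 + 13.001 = 55.901 °C

T_out = 55.9 °C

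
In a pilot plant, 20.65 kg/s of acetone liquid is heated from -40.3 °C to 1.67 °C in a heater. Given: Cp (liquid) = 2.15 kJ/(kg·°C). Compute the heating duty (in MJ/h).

Q = 6710 MJ/h

Q = ṁ·Cp·ΔT = 20.65 × 2.15 × (1.67 − -40.3) = 1863.4 kJ/s
Heating duty = 6708.1 MJ/h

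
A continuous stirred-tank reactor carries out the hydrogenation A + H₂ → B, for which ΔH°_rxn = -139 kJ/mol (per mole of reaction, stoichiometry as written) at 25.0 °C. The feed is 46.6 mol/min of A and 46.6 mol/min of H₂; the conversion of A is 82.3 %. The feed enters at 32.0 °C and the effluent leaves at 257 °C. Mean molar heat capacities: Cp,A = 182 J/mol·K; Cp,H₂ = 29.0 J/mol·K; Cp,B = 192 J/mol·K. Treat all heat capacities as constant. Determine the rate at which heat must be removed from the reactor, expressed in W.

Q_out = 54800 W

Extent of reaction ξ = 0.823 × 46.6 = 38.352 mol/min
Reaction term: ξ·ΔH°_rxn = 38.352 × -139 = -5330.9 kJ/min
Sensible, feed 32.0→25 °C: -68.828 kJ/min
Outlet flows (mol/min): A 8.2482, H₂ 8.2482, B 38.352
Sensible, products 25→257 °C: 2112.1 kJ/min
Q = ΔH = -3287.6 kJ/min = -54.794 kW
Heat removed = 54794 W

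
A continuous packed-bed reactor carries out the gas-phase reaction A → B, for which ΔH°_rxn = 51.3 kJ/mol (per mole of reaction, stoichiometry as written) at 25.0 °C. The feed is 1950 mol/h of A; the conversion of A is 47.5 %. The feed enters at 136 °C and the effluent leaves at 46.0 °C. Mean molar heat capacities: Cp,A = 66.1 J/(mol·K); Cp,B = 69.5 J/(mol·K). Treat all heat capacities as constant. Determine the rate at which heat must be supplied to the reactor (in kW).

Q_in = 10.0 kW

Extent of reaction ξ = 0.475 × 1950 = 926.25 mol/h
Reaction term: ξ·ΔH°_rxn = 926.25 × 51.3 = 47517 kJ/h
Sensible, feed 136→25 °C: -14307 kJ/h
Outlet flows (mol/h): A 1023.8, B 926.25
Sensible, products 25→46.0 °C: 2772.9 kJ/h
Q = ΔH = 35982 kJ/h = 9.9951 kW
Heat supplied = 9.9951 kW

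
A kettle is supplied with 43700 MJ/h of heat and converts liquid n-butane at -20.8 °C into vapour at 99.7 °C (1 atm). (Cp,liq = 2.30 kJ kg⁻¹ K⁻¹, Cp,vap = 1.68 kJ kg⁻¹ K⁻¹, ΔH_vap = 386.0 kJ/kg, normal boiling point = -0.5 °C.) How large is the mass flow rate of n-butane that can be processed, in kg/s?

Δh = 2.30×(-0.5−-20.8) + 386.0 + 1.68×(99.7−-0.5) = 601.03 kJ/kg
Q = 43700 MJ/h = 12139 kJ/s = 12139 kJ/s
ṁ = Q/Δh = 12139 / 601.03 = 20.197 kg/s

ṁ = 20.2 kg/s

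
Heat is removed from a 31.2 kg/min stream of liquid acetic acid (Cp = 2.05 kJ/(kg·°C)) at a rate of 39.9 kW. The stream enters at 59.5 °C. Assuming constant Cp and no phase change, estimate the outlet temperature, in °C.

T_out = 22.1 °C

Q = 39.9 kW = 2394 kJ/min
ΔT = Q/(ṁ·Cp) = 2394/(31.2×2.05) = 37.43 K
T_out = 59.5 − 37.43 = 22.07 °C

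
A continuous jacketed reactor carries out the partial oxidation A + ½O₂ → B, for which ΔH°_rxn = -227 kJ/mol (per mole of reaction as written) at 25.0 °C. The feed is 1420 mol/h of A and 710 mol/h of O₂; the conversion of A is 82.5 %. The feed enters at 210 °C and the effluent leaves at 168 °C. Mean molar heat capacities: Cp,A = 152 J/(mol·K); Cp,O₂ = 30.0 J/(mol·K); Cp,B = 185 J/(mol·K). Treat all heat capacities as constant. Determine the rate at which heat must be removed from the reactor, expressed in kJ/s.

Q_out = 75.8 kJ/s

Extent of reaction ξ = 0.825 × 1420 = 1171.5 mol/h
Reaction term: ξ·ΔH°_rxn = 1171.5 × -227 = -265930 kJ/h
Sensible, feed 210→25 °C: -43871 kJ/h
Outlet flows (mol/h): A 248.5, O₂ 124.25, B 1171.5
Sensible, products 25→168 °C: 36926 kJ/h
Q = ΔH = -272870 kJ/h = -75.799 kW
Heat removed = 75.799 kJ/s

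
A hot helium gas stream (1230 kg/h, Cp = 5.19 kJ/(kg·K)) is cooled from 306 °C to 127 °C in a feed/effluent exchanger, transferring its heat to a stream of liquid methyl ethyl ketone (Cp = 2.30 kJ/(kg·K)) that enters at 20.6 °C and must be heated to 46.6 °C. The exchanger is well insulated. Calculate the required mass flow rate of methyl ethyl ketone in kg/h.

ṁ_c = 19100 kg/h

Heat released by hot stream: Q = 1230 × 5.19 × (306 − 127) = 1.1427e+06 kJ/h
Energy balance on cold side (adiabatic exchanger): Q = ṁ_c·Cp_c·(T_c,out − T_c,in)
ṁ_c = 1.1427e+06 / [2.30 × (46.6 − 20.6)] = 19108 kg/h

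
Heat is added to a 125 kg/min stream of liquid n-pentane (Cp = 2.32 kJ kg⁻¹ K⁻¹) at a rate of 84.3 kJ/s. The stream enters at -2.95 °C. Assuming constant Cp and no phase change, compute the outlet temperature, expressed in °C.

Q = 84.3 kJ/s = 5058 kJ/min
ΔT = Q/(ṁ·Cp) = 5058/(125×2.32) = 17.441 K
T_out = -2.95 + 17.441 = 14.491 °C

T_out = 14.5 °C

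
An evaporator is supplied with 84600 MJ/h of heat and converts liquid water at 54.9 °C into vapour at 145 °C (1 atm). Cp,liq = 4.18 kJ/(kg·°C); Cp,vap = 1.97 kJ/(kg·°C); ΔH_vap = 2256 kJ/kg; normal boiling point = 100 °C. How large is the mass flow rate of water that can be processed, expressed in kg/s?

ṁ = 9.28 kg/s

Δh = 4.18×(100−54.9) + 2256 + 1.97×(145−100) = 2533.2 kJ/kg
Q = 84600 MJ/h = 23500 kJ/s = 23500 kJ/s
ṁ = Q/Δh = 23500 / 2533.2 = 9.2769 kg/s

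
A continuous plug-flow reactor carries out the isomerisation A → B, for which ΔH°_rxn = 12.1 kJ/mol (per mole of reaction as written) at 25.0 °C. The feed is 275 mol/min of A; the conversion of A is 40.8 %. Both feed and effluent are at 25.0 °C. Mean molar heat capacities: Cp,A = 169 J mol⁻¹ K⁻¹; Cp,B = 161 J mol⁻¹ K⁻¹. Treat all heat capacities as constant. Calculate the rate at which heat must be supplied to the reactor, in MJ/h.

Extent of reaction ξ = 0.408 × 275 = 112.2 mol/min
Reaction term: ξ·ΔH°_rxn = 112.2 × 12.1 = 1357.6 kJ/min
Q = ΔH = 1357.6 kJ/min = 22.627 kW
Heat supplied = 81.457 MJ/h

Q_in = 81.5 MJ/h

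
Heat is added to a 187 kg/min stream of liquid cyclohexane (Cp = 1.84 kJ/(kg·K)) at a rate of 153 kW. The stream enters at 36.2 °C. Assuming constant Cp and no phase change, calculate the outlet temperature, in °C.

Q = 153 kW = 9180 kJ/min
ΔT = Q/(ṁ·Cp) = 9180/(187×1.84) = 26.68 K
T_out = 36.2 + 26.68 = 62.88 °C

T_out = 62.9 °C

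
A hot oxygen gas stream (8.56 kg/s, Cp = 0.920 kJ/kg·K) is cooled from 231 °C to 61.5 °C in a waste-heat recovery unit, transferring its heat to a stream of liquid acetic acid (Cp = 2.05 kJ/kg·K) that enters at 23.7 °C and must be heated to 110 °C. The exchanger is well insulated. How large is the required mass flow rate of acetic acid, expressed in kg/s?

Heat released by hot stream: Q = 8.56 × 0.920 × (231 − 61.5) = 1334.8 kJ/s
Energy balance on cold side (adiabatic exchanger): Q = ṁ_c·Cp_c·(T_c,out − T_c,in)
ṁ_c = 1334.8 / [2.05 × (110 − 23.7)] = 7.5451 kg/s

ṁ_c = 7.55 kg/s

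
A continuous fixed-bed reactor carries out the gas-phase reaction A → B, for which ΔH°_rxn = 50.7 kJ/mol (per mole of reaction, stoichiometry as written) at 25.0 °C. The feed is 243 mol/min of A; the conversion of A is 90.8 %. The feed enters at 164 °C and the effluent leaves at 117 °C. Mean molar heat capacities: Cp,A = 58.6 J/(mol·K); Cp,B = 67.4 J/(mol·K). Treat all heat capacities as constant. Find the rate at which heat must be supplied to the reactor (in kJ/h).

Q_in = 642000 kJ/h

Extent of reaction ξ = 0.908 × 243 = 220.64 mol/min
Reaction term: ξ·ΔH°_rxn = 220.64 × 50.7 = 11187 kJ/min
Sensible, feed 164→25 °C: -1979.3 kJ/min
Outlet flows (mol/min): A 22.356, B 220.64
Sensible, products 25→117 °C: 1488.7 kJ/min
Q = ΔH = 10696 kJ/min = 178.27 kW
Heat supplied = 641760 kJ/h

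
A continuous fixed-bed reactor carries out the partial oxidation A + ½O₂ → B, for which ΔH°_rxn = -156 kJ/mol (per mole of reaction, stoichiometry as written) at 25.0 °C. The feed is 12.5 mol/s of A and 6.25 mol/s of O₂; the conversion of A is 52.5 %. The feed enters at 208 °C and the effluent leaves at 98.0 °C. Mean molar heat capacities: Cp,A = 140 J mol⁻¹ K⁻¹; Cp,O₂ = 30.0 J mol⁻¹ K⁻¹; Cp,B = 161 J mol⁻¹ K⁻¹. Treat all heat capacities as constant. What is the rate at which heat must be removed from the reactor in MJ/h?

Q_out = 4440 MJ/h

Extent of reaction ξ = 0.525 × 12.5 = 6.5625 mol/s
Reaction term: ξ·ΔH°_rxn = 6.5625 × -156 = -1023.8 kJ/s
Sensible, feed 208→25 °C: -354.56 kJ/s
Outlet flows (mol/s): A 5.9375, O₂ 2.9688, B 6.5625
Sensible, products 25→98.0 °C: 144.31 kJ/s
Q = ΔH = -1234 kJ/s = -1234 kW
Heat removed = 4442.4 MJ/h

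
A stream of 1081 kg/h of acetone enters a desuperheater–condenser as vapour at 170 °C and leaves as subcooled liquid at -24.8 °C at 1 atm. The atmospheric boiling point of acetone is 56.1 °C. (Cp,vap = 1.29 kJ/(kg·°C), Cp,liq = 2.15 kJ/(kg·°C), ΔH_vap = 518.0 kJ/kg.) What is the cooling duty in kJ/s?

Q_c = 252 kJ/s

vapour 170→56.1 °C: -146.93 kJ/kg
condensation at 56.1 °C: -518 kJ/kg
liquid 56.1→-24.8 °C: -173.94 kJ/kg
Δh = -146.93 + -518 + -173.94 = -838.87 kJ/kg
Q = ṁ·Δh = 1081 kg/h × -838.87 kJ/kg = -906810 kJ/h
|Q| = 251.89 kW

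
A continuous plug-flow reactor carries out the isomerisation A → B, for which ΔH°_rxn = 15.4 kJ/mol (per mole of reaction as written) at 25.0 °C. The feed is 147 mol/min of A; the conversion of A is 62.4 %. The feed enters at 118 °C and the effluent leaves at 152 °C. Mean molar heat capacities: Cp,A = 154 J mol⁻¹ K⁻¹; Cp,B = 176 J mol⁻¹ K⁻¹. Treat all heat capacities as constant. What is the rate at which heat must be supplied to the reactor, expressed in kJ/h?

Extent of reaction ξ = 0.624 × 147 = 91.728 mol/min
Reaction term: ξ·ΔH°_rxn = 91.728 × 15.4 = 1412.6 kJ/min
Sensible, feed 118→25 °C: -2105.3 kJ/min
Outlet flows (mol/min): A 55.272, B 91.728
Sensible, products 25→152 °C: 3131.3 kJ/min
Q = ΔH = 2438.6 kJ/min = 40.643 kW
Heat supplied = 146320 kJ/h

Q_in = 146000 kJ/h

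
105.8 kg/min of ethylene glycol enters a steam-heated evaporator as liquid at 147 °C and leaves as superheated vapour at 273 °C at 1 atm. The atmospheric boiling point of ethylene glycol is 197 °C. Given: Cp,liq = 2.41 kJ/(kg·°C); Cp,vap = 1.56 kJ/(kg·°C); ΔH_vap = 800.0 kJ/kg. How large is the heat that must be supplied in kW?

liquid 147→197 °C: 120.5 kJ/kg
vaporisation at 197 °C: 800 kJ/kg
vapour 197→273 °C: 118.56 kJ/kg
Δh = 120.5 + 800 + 118.56 = 1039.1 kJ/kg
Q = ṁ·Δh = 105.8 kg/min × 1039.1 kJ/kg = 109930 kJ/min
|Q| = 1832.2 kW

Q = 1830 kW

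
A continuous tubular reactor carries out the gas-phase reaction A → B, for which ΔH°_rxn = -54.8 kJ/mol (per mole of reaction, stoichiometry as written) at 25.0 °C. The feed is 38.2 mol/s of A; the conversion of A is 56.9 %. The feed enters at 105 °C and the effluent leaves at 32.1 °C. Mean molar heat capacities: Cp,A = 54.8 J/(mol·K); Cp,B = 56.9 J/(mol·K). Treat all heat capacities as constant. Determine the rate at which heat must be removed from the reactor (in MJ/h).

Q_out = 4840 MJ/h

Extent of reaction ξ = 0.569 × 38.2 = 21.736 mol/s
Reaction term: ξ·ΔH°_rxn = 21.736 × -54.8 = -1191.1 kJ/s
Sensible, feed 105→25 °C: -167.47 kJ/s
Outlet flows (mol/s): A 16.464, B 21.736
Sensible, products 25→32.1 °C: 15.187 kJ/s
Q = ΔH = -1343.4 kJ/s = -1343.4 kW
Heat removed = 4836.3 MJ/h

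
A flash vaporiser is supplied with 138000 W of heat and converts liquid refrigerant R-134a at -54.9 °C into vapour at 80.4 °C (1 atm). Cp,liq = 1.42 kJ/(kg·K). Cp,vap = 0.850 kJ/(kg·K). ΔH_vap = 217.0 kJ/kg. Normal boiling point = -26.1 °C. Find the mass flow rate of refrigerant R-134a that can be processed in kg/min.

ṁ = 23.8 kg/min

Δh = 1.42×(-26.1−-54.9) + 217.0 + 0.850×(80.4−-26.1) = 348.42 kJ/kg
Q = 138000 W = 138 kJ/s = 8280 kJ/min
ṁ = Q/Δh = 8280 / 348.42 = 23.764 kg/min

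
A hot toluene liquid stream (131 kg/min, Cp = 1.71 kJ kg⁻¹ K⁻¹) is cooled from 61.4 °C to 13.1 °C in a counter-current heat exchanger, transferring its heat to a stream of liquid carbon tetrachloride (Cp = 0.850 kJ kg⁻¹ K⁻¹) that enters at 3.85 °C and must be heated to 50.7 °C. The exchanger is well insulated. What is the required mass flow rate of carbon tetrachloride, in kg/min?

ṁ_c = 272 kg/min

Heat released by hot stream: Q = 131 × 1.71 × (61.4 − 13.1) = 10820 kJ/min
Energy balance on cold side (adiabatic exchanger): Q = ṁ_c·Cp_c·(T_c,out − T_c,in)
ṁ_c = 10820 / [0.850 × (50.7 − 3.85)] = 271.7 kg/min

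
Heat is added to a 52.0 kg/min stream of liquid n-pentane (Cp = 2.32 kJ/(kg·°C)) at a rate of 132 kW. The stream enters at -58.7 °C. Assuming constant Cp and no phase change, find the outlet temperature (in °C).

T_out = 6.95 °C

Q = 132 kW = 7920 kJ/min
ΔT = Q/(ṁ·Cp) = 7920/(52.0×2.32) = 65.65 K
T_out = -58.7 + 65.65 = 6.9499 °C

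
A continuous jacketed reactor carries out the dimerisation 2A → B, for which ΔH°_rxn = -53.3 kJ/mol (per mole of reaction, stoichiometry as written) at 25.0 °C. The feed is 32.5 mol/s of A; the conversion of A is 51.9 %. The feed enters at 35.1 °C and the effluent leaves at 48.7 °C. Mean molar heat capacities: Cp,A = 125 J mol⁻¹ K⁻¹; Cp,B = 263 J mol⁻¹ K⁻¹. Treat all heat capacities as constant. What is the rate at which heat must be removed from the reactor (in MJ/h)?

Q_out = 1410 MJ/h

Extent of reaction ξ = 0.519 × 32.5 / 2 = 8.4337 mol/s
Reaction term: ξ·ΔH°_rxn = 8.4337 × -53.3 = -449.52 kJ/s
Sensible, feed 35.1→25 °C: -41.031 kJ/s
Outlet flows (mol/s): A 15.633, B 8.4337
Sensible, products 25→48.7 °C: 98.88 kJ/s
Q = ΔH = -391.67 kJ/s = -391.67 kW
Heat removed = 1410 MJ/h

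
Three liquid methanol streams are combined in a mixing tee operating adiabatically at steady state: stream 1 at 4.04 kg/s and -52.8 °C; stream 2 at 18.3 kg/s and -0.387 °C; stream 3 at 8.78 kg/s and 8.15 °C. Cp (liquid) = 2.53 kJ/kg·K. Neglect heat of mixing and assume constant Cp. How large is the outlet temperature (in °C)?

Energy balance with Q = 0: Σ ṁᵢCp,ᵢ(T_out − Tᵢ) = 0
T_out = Σ ṁᵢCp,ᵢTᵢ / Σ ṁᵢCp,ᵢ
      = -376.56 / 78.734 = -4.7827 °C

T_out = -4.78 °C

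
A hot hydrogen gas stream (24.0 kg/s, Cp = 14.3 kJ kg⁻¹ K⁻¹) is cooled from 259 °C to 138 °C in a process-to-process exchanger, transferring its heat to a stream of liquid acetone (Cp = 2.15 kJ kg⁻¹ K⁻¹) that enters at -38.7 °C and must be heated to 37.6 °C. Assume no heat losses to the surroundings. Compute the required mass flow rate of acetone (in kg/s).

Heat released by hot stream: Q = 24.0 × 14.3 × (259 − 138) = 41527 kJ/s
Energy balance on cold side (adiabatic exchanger): Q = ṁ_c·Cp_c·(T_c,out − T_c,in)
ṁ_c = 41527 / [2.15 × (37.6 − -38.7)] = 253.15 kg/s

ṁ_c = 253 kg/s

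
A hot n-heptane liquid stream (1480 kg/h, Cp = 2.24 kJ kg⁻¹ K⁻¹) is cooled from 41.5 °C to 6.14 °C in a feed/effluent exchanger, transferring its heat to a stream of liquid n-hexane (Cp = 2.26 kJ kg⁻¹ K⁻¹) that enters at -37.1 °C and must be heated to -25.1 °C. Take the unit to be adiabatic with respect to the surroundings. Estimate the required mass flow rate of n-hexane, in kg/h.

ṁ_c = 4320 kg/h

Heat released by hot stream: Q = 1480 × 2.24 × (41.5 − 6.14) = 117230 kJ/h
Energy balance on cold side (adiabatic exchanger): Q = ṁ_c·Cp_c·(T_c,out − T_c,in)
ṁ_c = 117230 / [2.26 × (-25.1 − -37.1)] = 4322.5 kg/h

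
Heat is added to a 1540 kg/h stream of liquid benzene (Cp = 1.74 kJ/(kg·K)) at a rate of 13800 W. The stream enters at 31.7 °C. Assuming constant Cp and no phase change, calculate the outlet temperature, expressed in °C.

T_out = 50.2 °C

Q = 13800 W = 49680 kJ/h
ΔT = Q/(ṁ·Cp) = 49680/(1540×1.74) = 18.54 K
T_out = 31.7 + 18.54 = 50.24 °C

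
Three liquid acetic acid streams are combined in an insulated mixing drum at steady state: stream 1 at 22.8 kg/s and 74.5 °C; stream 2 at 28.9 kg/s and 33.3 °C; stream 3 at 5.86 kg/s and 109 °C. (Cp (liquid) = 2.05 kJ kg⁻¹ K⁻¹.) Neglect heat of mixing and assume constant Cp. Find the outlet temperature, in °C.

Adiabatic, steady state ⇒ Σ ṁᵢCp,ᵢ(T_out − Tᵢ) = 0
Σ ṁᵢCp,ᵢTᵢ = 22.8×2.05×74.5 + 28.9×2.05×33.3 + 5.86×2.05×109 = 6764.4
Σ ṁᵢCp,ᵢ = 22.8×2.05 + 28.9×2.05 + 5.86×2.05 = 118
T_out = 6764.4 / 118 = 57.326 °C

T_out = 57.3 °C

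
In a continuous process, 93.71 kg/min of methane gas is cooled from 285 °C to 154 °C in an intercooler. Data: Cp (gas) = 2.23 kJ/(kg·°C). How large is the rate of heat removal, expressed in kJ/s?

Q = ṁ·Cp·ΔT = 93.71 × 2.23 × (154 − 285) = -27376 kJ/min
Converting: 27376 / 60 s = 456.26 kW

Q_c = 456 kJ/s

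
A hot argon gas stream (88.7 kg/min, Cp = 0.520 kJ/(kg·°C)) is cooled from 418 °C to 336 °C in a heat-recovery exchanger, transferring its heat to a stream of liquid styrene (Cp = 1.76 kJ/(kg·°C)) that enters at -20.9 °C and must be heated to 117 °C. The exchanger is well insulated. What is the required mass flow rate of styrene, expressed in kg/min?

Heat released by hot stream: Q = 88.7 × 0.520 × (418 − 336) = 3782.2 kJ/min
Energy balance on cold side (adiabatic exchanger): Q = ṁ_c·Cp_c·(T_c,out − T_c,in)
ṁ_c = 3782.2 / [1.76 × (117 − -20.9)] = 15.583 kg/min

ṁ_c = 15.6 kg/min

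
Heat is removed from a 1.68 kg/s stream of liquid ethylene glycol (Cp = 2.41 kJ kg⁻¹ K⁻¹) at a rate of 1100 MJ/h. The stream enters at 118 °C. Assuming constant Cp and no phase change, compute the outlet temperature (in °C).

Q = 1100 MJ/h = 305.56 kJ/s
ΔT = Q/(ṁ·Cp) = 305.56/(1.68×2.41) = 75.468 K
T_out = 118 − 75.468 = 42.532 °C

T_out = 42.5 °C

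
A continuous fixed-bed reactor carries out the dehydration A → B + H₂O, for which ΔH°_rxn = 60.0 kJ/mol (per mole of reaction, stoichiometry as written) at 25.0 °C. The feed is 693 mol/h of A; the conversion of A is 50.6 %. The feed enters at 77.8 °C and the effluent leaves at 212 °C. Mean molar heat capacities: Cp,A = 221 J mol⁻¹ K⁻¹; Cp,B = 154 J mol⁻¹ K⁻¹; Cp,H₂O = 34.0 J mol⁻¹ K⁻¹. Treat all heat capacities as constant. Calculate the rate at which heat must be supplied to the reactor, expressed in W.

Extent of reaction ξ = 0.506 × 693 = 350.66 mol/h
Reaction term: ξ·ΔH°_rxn = 350.66 × 60.0 = 21039 kJ/h
Sensible, feed 77.8→25 °C: -8086.5 kJ/h
Outlet flows (mol/h): A 342.34, B 350.66, H₂O 350.66
Sensible, products 25→212 °C: 26476 kJ/h
Q = ΔH = 39429 kJ/h = 10.952 kW
Heat supplied = 10952 W

Q_in = 11000 W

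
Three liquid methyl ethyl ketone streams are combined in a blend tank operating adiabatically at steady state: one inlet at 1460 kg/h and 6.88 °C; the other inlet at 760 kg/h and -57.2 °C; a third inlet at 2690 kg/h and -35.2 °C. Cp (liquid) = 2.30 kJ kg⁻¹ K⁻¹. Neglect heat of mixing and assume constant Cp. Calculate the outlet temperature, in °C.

No heat crosses the boundary, so H_out = H_in.
Σ ṁᵢCp,ᵢTᵢ = 1460×2.30×6.88 + 760×2.30×-57.2 + 2690×2.30×-35.2 = -294660
Σ ṁᵢCp,ᵢ = 1460×2.30 + 760×2.30 + 2690×2.30 = 11293
T_out = -294660 / 11293 = -26.093 °C

T_out = -26.1 °C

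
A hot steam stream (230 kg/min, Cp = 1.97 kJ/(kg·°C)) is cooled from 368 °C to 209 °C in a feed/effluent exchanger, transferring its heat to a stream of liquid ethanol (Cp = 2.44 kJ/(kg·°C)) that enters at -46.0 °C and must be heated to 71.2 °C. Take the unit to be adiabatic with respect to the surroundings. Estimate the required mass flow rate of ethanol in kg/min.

Heat released by hot stream: Q = 230 × 1.97 × (368 − 209) = 72043 kJ/min
Energy balance on cold side (adiabatic exchanger): Q = ṁ_c·Cp_c·(T_c,out − T_c,in)
ṁ_c = 72043 / [2.44 × (71.2 − -46.0)] = 251.93 kg/min

ṁ_c = 252 kg/min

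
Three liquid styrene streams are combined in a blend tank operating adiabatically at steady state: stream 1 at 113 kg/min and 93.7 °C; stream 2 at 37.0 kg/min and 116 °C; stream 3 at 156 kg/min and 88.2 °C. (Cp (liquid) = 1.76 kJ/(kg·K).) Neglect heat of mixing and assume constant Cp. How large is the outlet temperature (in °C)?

T_out = 93.6 °C

Energy balance with Q = 0: Σ ṁᵢCp,ᵢ(T_out − Tᵢ) = 0
Σ ṁᵢCp,ᵢTᵢ = 113×1.76×93.7 + 37.0×1.76×116 + 156×1.76×88.2 = 50405
Σ ṁᵢCp,ᵢ = 113×1.76 + 37.0×1.76 + 156×1.76 = 538.56
T_out = 50405 / 538.56 = 93.592 °C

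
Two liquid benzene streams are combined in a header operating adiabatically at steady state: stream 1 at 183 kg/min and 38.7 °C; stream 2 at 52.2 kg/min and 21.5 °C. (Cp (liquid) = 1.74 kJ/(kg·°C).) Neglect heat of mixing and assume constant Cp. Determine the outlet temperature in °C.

T_out = 34.9 °C

Adiabatic, steady state ⇒ Σ ṁᵢCp,ᵢ(T_out − Tᵢ) = 0
Σ ṁᵢCp,ᵢTᵢ = 183×1.74×38.7 + 52.2×1.74×21.5 = 14276
Σ ṁᵢCp,ᵢ = 183×1.74 + 52.2×1.74 = 409.25
T_out = 14276 / 409.25 = 34.883 °C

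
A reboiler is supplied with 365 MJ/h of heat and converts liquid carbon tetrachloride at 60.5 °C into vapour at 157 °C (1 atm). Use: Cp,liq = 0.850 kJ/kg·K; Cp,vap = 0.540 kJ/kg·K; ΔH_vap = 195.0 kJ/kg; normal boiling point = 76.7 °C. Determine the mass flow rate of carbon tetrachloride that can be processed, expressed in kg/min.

Δh = 0.850×(76.7−60.5) + 195.0 + 0.540×(157−76.7) = 252.13 kJ/kg
Q = 365 MJ/h = 101.39 kJ/s = 6083.3 kJ/min
ṁ = Q/Δh = 6083.3 / 252.13 = 24.128 kg/min

ṁ = 24.1 kg/min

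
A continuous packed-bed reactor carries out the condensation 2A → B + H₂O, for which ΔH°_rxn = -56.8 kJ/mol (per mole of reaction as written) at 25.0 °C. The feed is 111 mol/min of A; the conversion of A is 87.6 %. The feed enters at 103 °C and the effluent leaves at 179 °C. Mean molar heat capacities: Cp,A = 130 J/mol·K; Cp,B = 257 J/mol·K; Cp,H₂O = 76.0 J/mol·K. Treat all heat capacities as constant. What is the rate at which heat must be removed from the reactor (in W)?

Extent of reaction ξ = 0.876 × 111 / 2 = 48.618 mol/min
Reaction term: ξ·ΔH°_rxn = 48.618 × -56.8 = -2761.5 kJ/min
Sensible, feed 103→25 °C: -1125.5 kJ/min
Outlet flows (mol/min): A 13.764, B 48.618, H₂O 48.618
Sensible, products 25→179 °C: 2768.8 kJ/min
Q = ΔH = -1118.3 kJ/min = -18.638 kW
Heat removed = 18638 W

Q_out = 18600 W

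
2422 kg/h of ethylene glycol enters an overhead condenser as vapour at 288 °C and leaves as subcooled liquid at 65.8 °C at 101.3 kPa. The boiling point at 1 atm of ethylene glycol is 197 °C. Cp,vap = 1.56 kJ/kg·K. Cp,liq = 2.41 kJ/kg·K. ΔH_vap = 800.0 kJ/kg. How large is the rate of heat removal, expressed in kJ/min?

Q_c = 50800 kJ/min

vapour 288→197 °C: -141.96 kJ/kg
condensation at 197 °C: -800 kJ/kg
liquid 197→65.8 °C: -316.19 kJ/kg
Δh = -141.96 + -800 + -316.19 = -1258.2 kJ/kg
Q = ṁ·Δh = 2422 kg/h × -1258.2 kJ/kg = -3.0472e+06 kJ/h
|Q| = 846.46 kW = 50787 kJ/min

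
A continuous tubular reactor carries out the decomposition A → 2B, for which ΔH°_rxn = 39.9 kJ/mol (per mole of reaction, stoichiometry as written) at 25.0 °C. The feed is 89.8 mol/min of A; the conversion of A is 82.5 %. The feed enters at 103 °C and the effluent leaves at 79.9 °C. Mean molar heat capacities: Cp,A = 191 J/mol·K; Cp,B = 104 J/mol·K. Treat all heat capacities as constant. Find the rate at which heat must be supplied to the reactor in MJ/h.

Q_in = 158 MJ/h

Extent of reaction ξ = 0.825 × 89.8 = 74.085 mol/min
Reaction term: ξ·ΔH°_rxn = 74.085 × 39.9 = 2956 kJ/min
Sensible, feed 103→25 °C: -1337.8 kJ/min
Outlet flows (mol/min): A 15.715, B 148.17
Sensible, products 25→79.9 °C: 1010.8 kJ/min
Q = ΔH = 2628.9 kJ/min = 43.815 kW
Heat supplied = 157.74 MJ/h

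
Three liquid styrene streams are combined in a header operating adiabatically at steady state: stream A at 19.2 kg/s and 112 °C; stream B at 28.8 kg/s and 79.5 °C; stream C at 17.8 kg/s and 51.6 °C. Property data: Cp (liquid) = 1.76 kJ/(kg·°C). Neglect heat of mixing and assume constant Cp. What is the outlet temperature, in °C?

T_out = 81.4 °C

Energy balance with Q = 0: Σ ṁᵢCp,ᵢ(T_out − Tᵢ) = 0
Σ ṁᵢCp,ᵢTᵢ = 19.2×1.76×112 + 28.8×1.76×79.5 + 17.8×1.76×51.6 = 9430.9
Σ ṁᵢCp,ᵢ = 19.2×1.76 + 28.8×1.76 + 17.8×1.76 = 115.81
T_out = 9430.9 / 115.81 = 81.436 °C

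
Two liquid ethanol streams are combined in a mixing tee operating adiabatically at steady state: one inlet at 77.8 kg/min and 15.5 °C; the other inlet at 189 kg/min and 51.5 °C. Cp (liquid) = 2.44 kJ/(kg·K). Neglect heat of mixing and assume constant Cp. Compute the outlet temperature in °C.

Adiabatic, steady state ⇒ Σ ṁᵢCp,ᵢ(T_out − Tᵢ) = 0
T_out = Σ ṁᵢCp,ᵢTᵢ / Σ ṁᵢCp,ᵢ
      = 26692 / 650.99 = 41.002 °C

T_out = 41.0 °C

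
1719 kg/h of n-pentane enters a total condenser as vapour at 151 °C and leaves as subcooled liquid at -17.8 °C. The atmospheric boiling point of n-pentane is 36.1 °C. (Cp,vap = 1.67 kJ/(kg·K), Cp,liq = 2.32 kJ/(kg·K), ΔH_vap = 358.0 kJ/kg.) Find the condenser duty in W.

vapour 151→36.1 °C: -191.88 kJ/kg
condensation at 36.1 °C: -358 kJ/kg
liquid 36.1→-17.8 °C: -125.05 kJ/kg
Δh = -191.88 + -358 + -125.05 = -674.93 kJ/kg
Q = ṁ·Δh = 1719 kg/h × -674.93 kJ/kg = -1.1602e+06 kJ/h
|Q| = 322.28 kW = 322280 W

Q_c = 322000 W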